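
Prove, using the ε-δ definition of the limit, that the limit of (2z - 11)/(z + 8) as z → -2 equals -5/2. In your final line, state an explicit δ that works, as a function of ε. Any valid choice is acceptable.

Suppose ε > 0. We want δ > 0 with 0 < |z + 2| < δ ⇒ |(2z - 11)/(z + 8) + 5/2| < ε.
Combining over a common denominator, (2z - 11)/(z + 8) + 5/2 = [(2z - 11)·6 − (-15)·(z + 8)] / [6·(z + 8)] = 27(z + 2) / (6(z + 8)).
So |(2z - 11)/(z + 8) + 5/2| = 27|z + 2| / (6·|z + 8|).
Require δ ≤ 3, so |z + 8| ≥ |6| − |z + 2| > 6 − 3 = 3.
Hence |(2z - 11)/(z + 8) + 5/2| < 27|z + 2|/(6·3) = (3/2)|z + 2|, which is < ε once |z + 2| < (2/3)ε.
Take δ = min(3, (2/3)ε). Then 0 < |z + 2| < δ forces both bounds, so |(2z - 11)/(z + 8) + 5/2| < ε.

δ = min(3, (2/3)ε)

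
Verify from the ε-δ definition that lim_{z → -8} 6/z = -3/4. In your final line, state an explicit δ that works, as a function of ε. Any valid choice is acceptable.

Fix ε > 0. We seek δ > 0 such that 0 < |z + 8| < δ implies |6/z + 3/4| < ε.
|6/z + 3/4| = 6·|-8 − z|/(8·|z|) = 6|z + 8|/(8|z|).
Require δ ≤ 4 so that |z| > 8 − 4 = 4, hence 8|z| > 32.
Then |6/z + 3/4| < 6|z + 8|/32, which is < ε when |z + 8| < (16/3)ε.
Take δ = min(4, (16/3)ε). Then 0 < |z + 8| < δ gives both |z + 8| < 4 and |z + 8| < (16/3)ε, so |6/z + 3/4| < ε.

δ = min(4, (16/3)ε)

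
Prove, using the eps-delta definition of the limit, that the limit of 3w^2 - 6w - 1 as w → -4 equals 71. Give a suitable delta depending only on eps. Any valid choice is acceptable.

Let eps > 0 be given. We want delta > 0 such that 0 < |w + 4| < delta implies |(3w^2 - 6w - 1) − 71| < eps.
(3w^2 - 6w - 1) − 71 = 3w^2 - 6w - 72 = (w + 4)(3w - 18).
So |(3w^2 - 6w - 1) − 71| = |w + 4|·|3w - 18|.
Assume first that |w + 4| < 2, so |w| < 6. Then |3w - 18| ≤ 3·6 + 18 = 36.
Hence |(3w^2 - 6w - 1) − 71| ≤ 36|w + 4| < eps provided |w + 4| < eps/36.
Take delta = min(2, eps/36). Then 0 < |w + 4| < delta gives both |w + 4| < 2 and |w + 4| < eps/36, so |(3w^2 - 6w - 1) − 71| < eps.

delta = min(2, eps/36)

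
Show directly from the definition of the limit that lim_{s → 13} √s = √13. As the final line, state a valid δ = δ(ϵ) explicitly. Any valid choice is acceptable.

δ = min(13, √13·ϵ)

Let ϵ > 0. We want δ > 0 such that 0 < |s − 13| < δ implies |√s − √13| < ϵ.
Rationalise: √s − √13 = (s − 13)/(√s + √13), so |√s − √13| = |s − 13|/(√s + √13).
Restrict δ ≤ 13 so that |s − 13| < 13 forces s > 0, and then √s + √13 > √13.
Hence |√s − √13| < |s − 13|/√13, which is < ϵ once |s − 13| < √13·ϵ.
Take δ = min(13, √13·ϵ). If 0 < |s − 13| < δ then s > 0 and |√s − √13| < |s − 13|/√13 < ϵ.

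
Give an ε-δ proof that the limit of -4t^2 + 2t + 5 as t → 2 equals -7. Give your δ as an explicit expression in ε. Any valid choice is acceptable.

Let ε > 0. We want δ > 0 such that 0 < |t − 2| < δ implies |(-4t^2 + 2t + 5) + 7| < ε.
(-4t^2 + 2t + 5) + 7 = -4t^2 + 2t + 12 = (t − 2)(-4t - 6).
So |(-4t^2 + 2t + 5) + 7| = |t − 2|·|-4t - 6|.
Assume first that |t − 2| < 1, so |t| < 3. Then |-4t - 6| ≤ 4·3 + 6 = 18.
Hence |(-4t^2 + 2t + 5) + 7| ≤ 18|t − 2| < ε provided |t − 2| < ε/18.
Take δ = min(1, ε/18). Then 0 < |t − 2| < δ gives both |t − 2| < 1 and |t − 2| < ε/18, so |(-4t^2 + 2t + 5) + 7| < ε.

δ = min(1, ε/18)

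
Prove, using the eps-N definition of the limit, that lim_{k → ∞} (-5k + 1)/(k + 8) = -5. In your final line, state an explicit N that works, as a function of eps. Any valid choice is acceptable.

Let eps > 0. For k ≥ 1, |(-5k + 1)/(k + 8) + 5| = |41|/((k + 8)) = 41/((k + 8)).
Since k + 8 ≥ k for k ≥ 1, this is ≤ 41/(k) = 41/k.
So |(-5k + 1)/(k + 8) + 5| < eps whenever k > 41/eps.
Take N = 41/eps. If k > N then |(-5k + 1)/(k + 8) + 5| ≤ 41/k < eps.

N = 41/eps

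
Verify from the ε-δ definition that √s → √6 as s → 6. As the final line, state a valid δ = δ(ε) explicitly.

Let ε > 0 be given. We want δ > 0 such that 0 < |s − 6| < δ implies |√s − √6| < ε.
Multiplying by the conjugate, |√s − √6| = |s − 6|/(√s + √6).
Restrict δ ≤ 6 so that |s − 6| < 6 forces s > 0, and then √s + √6 > √6.
Hence |√s − √6| < |s − 6|/√6, which is < ε once |s − 6| < √6·ε.
Take δ = min(6, √6·ε). If 0 < |s − 6| < δ then s > 0 and |√s − √6| < |s − 6|/√6 < ε.

δ = min(6, √6·ε)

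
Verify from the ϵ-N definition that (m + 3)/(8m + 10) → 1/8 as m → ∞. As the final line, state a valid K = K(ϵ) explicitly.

Let ϵ > 0. For m ≥ 1, |(m + 3)/(8m + 10) − (1/8)| = |14|/(8(8m + 10)) = 14/(8(8m + 10)).
Since 8m + 10 ≥ 8m for m ≥ 1, this is ≤ 14/(8·8m) = (7/32)/m.
So |(m + 3)/(8m + 10) − (1/8)| < ϵ whenever m > (7/32)/ϵ.
Take K = (7/32)/ϵ. If m > K then |(m + 3)/(8m + 10) − (1/8)| ≤ (7/32)/m < ϵ.

K = (7/32)/ϵ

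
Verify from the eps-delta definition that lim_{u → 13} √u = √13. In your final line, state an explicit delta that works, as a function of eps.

delta = min(13, √13·eps)

Fix eps > 0. We want delta > 0 such that 0 < |u − 13| < delta implies |√u − √13| < eps.
Rationalise: √u − √13 = (u − 13)/(√u + √13), so |√u − √13| = |u − 13|/(√u + √13).
Restrict delta ≤ 13 so that |u − 13| < 13 forces u > 0, and then √u + √13 > √13.
Hence |√u − √13| < |u − 13|/√13, which is < eps once |u − 13| < √13·eps.
Take delta = min(13, √13·eps). If 0 < |u − 13| < delta then u > 0 and |√u − √13| < |u − 13|/√13 < eps.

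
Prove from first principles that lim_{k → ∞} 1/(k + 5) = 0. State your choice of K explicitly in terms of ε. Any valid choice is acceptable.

Let ε > 0 be given. For k ≥ 1, |1/(k + 5) − 0| = 1/(k + 5) ≤ 1/k.
We need 1/k < ε, i.e. k > 1/ε.
Take K = 1/ε. If k > K then |1/(k + 5)| ≤ 1/k < ε.

K = 1/ε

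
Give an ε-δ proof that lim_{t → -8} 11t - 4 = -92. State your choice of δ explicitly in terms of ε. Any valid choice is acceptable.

Fix ε > 0. We need δ > 0 so that 0 < |t + 8| < δ implies |(11t - 4) + 92| < ε.
Since (11t - 4) + 92 = 11(t + 8), we have |(11t - 4) + 92| = 11|t + 8|.
Thus it suffices that |t + 8| < ε/11.
Choosing δ = ε/11 gives |(11t - 4) + 92| = 11|t + 8| < ε whenever |t + 8| < δ.

δ = ε/11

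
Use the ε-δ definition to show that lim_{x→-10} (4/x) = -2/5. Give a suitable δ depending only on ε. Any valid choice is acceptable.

Suppose ε > 0. We seek δ > 0 such that 0 < |x + 10| < δ implies |4/x + 2/5| < ε.
|4/x + 2/5| = 4·|-10 − x|/(10·|x|) = 4|x + 10|/(10|x|).
Require δ ≤ 5 so that |x| > 10 − 5 = 5, hence 10|x| > 50.
Then |4/x + 2/5| < 4|x + 10|/50, which is < ε when |x + 10| < (25/2)ε.
Take δ = min(5, (25/2)ε). Then 0 < |x + 10| < δ gives both |x + 10| < 5 and |x + 10| < (25/2)ε, so |4/x + 2/5| < ε.

δ = min(5, (25/2)ε)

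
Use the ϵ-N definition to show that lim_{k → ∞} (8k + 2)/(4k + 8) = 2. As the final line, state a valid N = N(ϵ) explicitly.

N = (7/2)/ϵ

Fix ϵ > 0. For k ≥ 1, |(8k + 2)/(4k + 8) − 2| = |-56|/(4(4k + 8)) = 56/(4(4k + 8)).
Since 4k + 8 ≥ 4k for k ≥ 1, this is ≤ 56/(4·4k) = (7/2)/k.
So |(8k + 2)/(4k + 8) − 2| < ϵ whenever k > (7/2)/ϵ.
Take N = (7/2)/ϵ. If k > N then |(8k + 2)/(4k + 8) − 2| ≤ (7/2)/k < ϵ.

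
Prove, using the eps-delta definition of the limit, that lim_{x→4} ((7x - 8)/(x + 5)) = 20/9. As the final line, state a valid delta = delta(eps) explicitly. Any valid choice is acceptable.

Let eps > 0. We want delta > 0 with 0 < |x − 4| < delta ⇒ |(7x - 8)/(x + 5) − (20/9)| < eps.
Combining over a common denominator, (7x - 8)/(x + 5) − (20/9) = [(7x - 8)·9 − 20·(x + 5)] / [9·(x + 5)] = 43(x − 4) / (9(x + 5)).
So |(7x - 8)/(x + 5) − (20/9)| = 43|x − 4| / (9·|x + 5|).
Require delta ≤ 9/2, so |x + 5| ≥ |9| − |x − 4| > 9 − 9/2 = 9/2.
Hence |(7x - 8)/(x + 5) − (20/9)| < 43|x − 4|/(9·(9/2)) = (86/81)|x − 4|, which is < eps once |x − 4| < (81/86)eps.
Take delta = min(9/2, (81/86)eps). Then 0 < |x − 4| < delta forces both bounds, so |(7x - 8)/(x + 5) − (20/9)| < eps.

delta = min(9/2, (81/86)eps)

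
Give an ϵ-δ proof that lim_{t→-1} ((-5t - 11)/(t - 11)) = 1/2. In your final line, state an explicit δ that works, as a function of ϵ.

δ = min(6, (12/11)ϵ)

Suppose ϵ > 0. We want δ > 0 with 0 < |t + 1| < δ ⇒ |(-5t - 11)/(t - 11) − (1/2)| < ϵ.
Combining over a common denominator, (-5t - 11)/(t - 11) − (1/2) = [(-5t - 11)·(-12) − (-6)·(t - 11)] / [(-12)·(t - 11)] = 66(t + 1) / ((-12)(t - 11)).
So |(-5t - 11)/(t - 11) − (1/2)| = 66|t + 1| / (12·|t − 11|).
Restrict δ ≤ 6. Then |t + 1| < 6 gives |t − 11| = |(t + 1) + (-12)| ≥ 12 − 6 = 6.
Hence |(-5t - 11)/(t - 11) − (1/2)| < 66|t + 1|/(12·6) = (11/12)|t + 1|, which is < ϵ once |t + 1| < (12/11)ϵ.
Take δ = min(6, (12/11)ϵ). Then 0 < |t + 1| < δ forces both bounds, so |(-5t - 11)/(t - 11) − (1/2)| < ϵ.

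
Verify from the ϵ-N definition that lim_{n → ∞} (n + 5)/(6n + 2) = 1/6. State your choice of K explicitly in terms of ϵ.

K = (7/9)/ϵ

Let ϵ > 0. For n ≥ 1, |(n + 5)/(6n + 2) − (1/6)| = |28|/(6(6n + 2)) = 28/(6(6n + 2)).
Since 6n + 2 ≥ 6n for n ≥ 1, this is ≤ 28/(6·6n) = (7/9)/n.
So |(n + 5)/(6n + 2) − (1/6)| < ϵ whenever n > (7/9)/ϵ.
Take K = (7/9)/ϵ. If n > K then |(n + 5)/(6n + 2) − (1/6)| ≤ (7/9)/n < ϵ.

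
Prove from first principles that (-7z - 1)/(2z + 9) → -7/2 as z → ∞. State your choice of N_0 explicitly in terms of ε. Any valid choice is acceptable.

N_0 = (61/4)/ε

Let ε > 0. We seek N_0 > 0 such that z > N_0 implies |(-7z - 1)/(2z + 9) + 7/2| < ε.
(-7z - 1)/(2z + 9) + 7/2 = (2(-7z - 1) − (-7)(2z + 9)) / (2(2z + 9)) = 61/(2(2z + 9)).
For z > 0 we have 2z + 9 > 2z, so |(-7z - 1)/(2z + 9) + 7/2| = 61/(2(2z + 9)) < 61/(2·2z) = (61/4)/z.
Thus |(-7z - 1)/(2z + 9) + 7/2| < ε whenever z > (61/4)/ε.
Take N_0 = (61/4)/ε. If z > N_0 then |(-7z - 1)/(2z + 9) + 7/2| < (61/4)/z < ε.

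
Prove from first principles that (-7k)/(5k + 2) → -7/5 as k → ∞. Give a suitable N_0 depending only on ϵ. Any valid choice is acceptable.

N_0 = (14/25)/ϵ

Let ϵ > 0. For k ≥ 1, |(-7k)/(5k + 2) + 7/5| = |14|/(5(5k + 2)) = 14/(5(5k + 2)).
Since 5k + 2 ≥ 5k for k ≥ 1, this is ≤ 14/(5·5k) = (14/25)/k.
So |(-7k)/(5k + 2) + 7/5| < ϵ whenever k > (14/25)/ϵ.
Take N_0 = (14/25)/ϵ. If k > N_0 then |(-7k)/(5k + 2) + 7/5| ≤ (14/25)/k < ϵ.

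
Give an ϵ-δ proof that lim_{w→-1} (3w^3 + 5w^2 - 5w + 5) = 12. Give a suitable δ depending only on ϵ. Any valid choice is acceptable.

Fix ϵ > 0. We want δ > 0 such that 0 < |w + 1| < δ implies |(3w^3 + 5w^2 - 5w + 5) − 12| < ϵ.
(3w^3 + 5w^2 - 5w + 5) − 12 = 3w^3 + 5w^2 - 5w - 7 = (w + 1)(3w^2 + 2w - 7).
So |(3w^3 + 5w^2 - 5w + 5) − 12| = |w + 1|·|3w^2 + 2w - 7|.
Assume first that |w + 1| < 1, so |w| < 2. Then |3w^2 + 2w - 7| ≤ 3·2^2 + 2·2 + 7 = 23.
Hence |(3w^3 + 5w^2 - 5w + 5) − 12| ≤ 23|w + 1| < ϵ provided |w + 1| < ϵ/23.
Take δ = min(1, ϵ/23). Then 0 < |w + 1| < δ gives both |w + 1| < 1 and |w + 1| < ϵ/23, so |(3w^3 + 5w^2 - 5w + 5) − 12| < ϵ.

δ = min(1, ϵ/23)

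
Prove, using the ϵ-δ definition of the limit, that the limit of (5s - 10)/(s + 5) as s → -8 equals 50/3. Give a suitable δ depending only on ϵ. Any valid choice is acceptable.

Let ϵ > 0 be given. We want δ > 0 with 0 < |s + 8| < δ ⇒ |(5s - 10)/(s + 5) − (50/3)| < ϵ.
Combining over a common denominator, (5s - 10)/(s + 5) − (50/3) = [(5s - 10)·(-3) − (-50)·(s + 5)] / [(-3)·(s + 5)] = 35(s + 8) / ((-3)(s + 5)).
So |(5s - 10)/(s + 5) − (50/3)| = 35|s + 8| / (3·|s + 5|).
Restrict δ ≤ 3/2. Then |s + 8| < 3/2 gives |s + 5| = |(s + 8) + (-3)| ≥ 3 − 3/2 = 3/2.
Hence |(5s - 10)/(s + 5) − (50/3)| < 35|s + 8|/(3·(3/2)) = (70/9)|s + 8|, which is < ϵ once |s + 8| < (9/70)ϵ.
Take δ = min(3/2, (9/70)ϵ). Then 0 < |s + 8| < δ forces both bounds, so |(5s - 10)/(s + 5) − (50/3)| < ϵ.

δ = min(3/2, (9/70)ϵ)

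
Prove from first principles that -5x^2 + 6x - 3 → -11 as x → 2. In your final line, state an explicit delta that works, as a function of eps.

Let eps > 0 be given. We want delta > 0 such that 0 < |x − 2| < delta implies |(-5x^2 + 6x - 3) + 11| < eps.
(-5x^2 + 6x - 3) + 11 = -5x^2 + 6x + 8 = (x − 2)(-5x - 4).
So |(-5x^2 + 6x - 3) + 11| = |x − 2|·|-5x - 4|.
Require delta ≤ 2. Then |x − 2| < 2 gives |x| < 4, and by the triangle inequality |-5x - 4| ≤ 5·4 + 4 = 24.
Hence |(-5x^2 + 6x - 3) + 11| ≤ 24|x − 2| < eps provided |x − 2| < eps/24.
Take delta = min(2, eps/24). Then 0 < |x − 2| < delta gives both |x − 2| < 2 and |x − 2| < eps/24, so |(-5x^2 + 6x - 3) + 11| < eps.

delta = min(2, eps/24)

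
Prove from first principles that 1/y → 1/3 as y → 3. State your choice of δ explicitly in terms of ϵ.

δ = min(3/2, (9/2)ϵ)

Fix ϵ > 0. We seek δ > 0 such that 0 < |y − 3| < δ implies |1/y − (1/3)| < ϵ.
|1/y − (1/3)| = |3 − y|/(3·|y|) = |y − 3|/(3|y|).
Restrict δ ≤ 3/2. Then |y − 3| < 3/2 gives |y| > 3/2, so 3|y| > 9/2.
Then |1/y − (1/3)| < |y − 3|/(9/2), which is < ϵ when |y − 3| < (9/2)ϵ.
Take δ = min(3/2, (9/2)ϵ). Then 0 < |y − 3| < δ gives both |y − 3| < 3/2 and |y − 3| < (9/2)ϵ, so |1/y − (1/3)| < ϵ.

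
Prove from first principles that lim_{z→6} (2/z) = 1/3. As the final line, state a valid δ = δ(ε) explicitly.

δ = min(3, 9ε)

Let ε > 0. We seek δ > 0 such that 0 < |z − 6| < δ implies |2/z − (1/3)| < ε.
|2/z − (1/3)| = 2·|6 − z|/(6·|z|) = 2|z − 6|/(6|z|).
Require δ ≤ 3 so that |z| > 6 − 3 = 3, hence 6|z| > 18.
Then |2/z − (1/3)| < 2|z − 6|/18, which is < ε when |z − 6| < 9ε.
Take δ = min(3, 9ε). Then 0 < |z − 6| < δ gives both |z − 6| < 3 and |z − 6| < 9ε, so |2/z − (1/3)| < ε.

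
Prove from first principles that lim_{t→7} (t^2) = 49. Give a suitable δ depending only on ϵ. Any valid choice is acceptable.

Let ϵ > 0. We seek δ > 0 with 0 < |t − 7| < δ ⇒ |t^2 − 49| < ϵ.
Factor: t^2 − 49 = (t − 7)(t + 7), so |t^2 − 49| = |t − 7|·|t + 7|.
Impose δ ≤ 2 so that |t| < 9; then |t + 7| ≤ 16.
Hence |t^2 − 49| ≤ 16|t − 7|, which is < ϵ once |t − 7| < ϵ/16.
Take δ = min(2, ϵ/16). If 0 < |t − 7| < δ then both bounds hold and |t^2 − 49| ≤ 16|t − 7| < 16·(ϵ/16) = ϵ.

δ = min(2, ϵ/16)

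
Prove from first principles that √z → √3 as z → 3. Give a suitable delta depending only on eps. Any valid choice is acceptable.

Let eps > 0 be given. We want delta > 0 such that 0 < |z − 3| < delta implies |√z − √3| < eps.
Rationalise: √z − √3 = (z − 3)/(√z + √3), so |√z − √3| = |z − 3|/(√z + √3).
Restrict delta ≤ 3 so that |z − 3| < 3 forces z > 0, and then √z + √3 > √3.
Hence |√z − √3| < |z − 3|/√3, which is < eps once |z − 3| < √3·eps.
Take delta = min(3, √3·eps). If 0 < |z − 3| < delta then z > 0 and |√z − √3| < |z − 3|/√3 < eps.

delta = min(3, √3·eps)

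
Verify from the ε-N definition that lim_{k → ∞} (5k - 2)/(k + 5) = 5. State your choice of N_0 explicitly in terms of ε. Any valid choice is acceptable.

Let ε > 0 be given. For k ≥ 1, |(5k - 2)/(k + 5) − 5| = |-27|/((k + 5)) = 27/((k + 5)).
Since k + 5 ≥ k for k ≥ 1, this is ≤ 27/(k) = 27/k.
So |(5k - 2)/(k + 5) − 5| < ε whenever k > 27/ε.
Take N_0 = 27/ε. If k > N_0 then |(5k - 2)/(k + 5) − 5| ≤ 27/k < ε.

N_0 = 27/ε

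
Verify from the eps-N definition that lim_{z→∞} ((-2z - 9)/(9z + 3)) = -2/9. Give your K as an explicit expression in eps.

Fix eps > 0. We seek K > 0 such that z > K implies |(-2z - 9)/(9z + 3) + 2/9| < eps.
(-2z - 9)/(9z + 3) + 2/9 = (9(-2z - 9) − (-2)(9z + 3)) / (9(9z + 3)) = -75/(9(9z + 3)).
For z > 0 we have 9z + 3 > 9z, so |(-2z - 9)/(9z + 3) + 2/9| = 75/(9(9z + 3)) < 75/(9·9z) = (25/27)/z.
Thus |(-2z - 9)/(9z + 3) + 2/9| < eps whenever z > (25/27)/eps.
Take K = (25/27)/eps. If z > K then |(-2z - 9)/(9z + 3) + 2/9| < (25/27)/z < eps.

K = (25/27)/eps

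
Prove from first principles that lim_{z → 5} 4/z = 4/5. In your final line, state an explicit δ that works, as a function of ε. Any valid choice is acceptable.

δ = min(5/2, (25/8)ε)

Let ε > 0. We seek δ > 0 such that 0 < |z − 5| < δ implies |4/z − (4/5)| < ε.
|4/z − (4/5)| = 4·|5 − z|/(5·|z|) = 4|z − 5|/(5|z|).
Require δ ≤ 5/2 so that |z| > 5 − 5/2 = 5/2, hence 5|z| > 25/2.
Then |4/z − (4/5)| < 4|z − 5|/(25/2), which is < ε when |z − 5| < (25/8)ε.
Take δ = min(5/2, (25/8)ε). Then 0 < |z − 5| < δ gives both |z − 5| < 5/2 and |z − 5| < (25/8)ε, so |4/z − (4/5)| < ε.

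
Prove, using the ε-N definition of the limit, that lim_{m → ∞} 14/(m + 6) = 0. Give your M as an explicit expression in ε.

Let ε > 0 be given. For m ≥ 1, |14/(m + 6) − 0| = 14/(m + 6) ≤ 14/m.
We need 14/m < ε, i.e. m > 14/ε.
Take M = 14/ε. If m > M then |14/(m + 6)| ≤ 14/m < ε.

M = 14/ε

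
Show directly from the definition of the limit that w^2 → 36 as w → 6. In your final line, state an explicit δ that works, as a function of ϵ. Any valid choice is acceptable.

Suppose ϵ > 0. We seek δ > 0 with 0 < |w − 6| < δ ⇒ |w^2 − 36| < ϵ.
Factor: w^2 − 36 = (w − 6)(w + 6), so |w^2 − 36| = |w − 6|·|w + 6|.
Impose δ ≤ 1 so that |w| < 7; then |w + 6| ≤ 13.
Hence |w^2 − 36| ≤ 13|w − 6|, which is < ϵ once |w − 6| < ϵ/13.
Take δ = min(1, ϵ/13). If 0 < |w − 6| < δ then both bounds hold and |w^2 − 36| ≤ 13|w − 6| < 13·(ϵ/13) = ϵ.

δ = min(1, ϵ/13)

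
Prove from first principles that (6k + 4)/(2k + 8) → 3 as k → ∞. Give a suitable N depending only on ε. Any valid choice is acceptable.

Suppose ε > 0. For k ≥ 1, |(6k + 4)/(2k + 8) − 3| = |-40|/(2(2k + 8)) = 40/(2(2k + 8)).
Since 2k + 8 ≥ 2k for k ≥ 1, this is ≤ 40/(2·2k) = 10/k.
So |(6k + 4)/(2k + 8) − 3| < ε whenever k > 10/ε.
Take N = 10/ε. If k > N then |(6k + 4)/(2k + 8) − 3| ≤ 10/k < ε.

N = 10/ε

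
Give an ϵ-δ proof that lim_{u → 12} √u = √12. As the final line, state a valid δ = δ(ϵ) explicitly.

Suppose ϵ > 0. We want δ > 0 such that 0 < |u − 12| < δ implies |√u − √12| < ϵ.
Rationalise: √u − √12 = (u − 12)/(√u + √12), so |√u − √12| = |u − 12|/(√u + √12).
Restrict δ ≤ 12 so that |u − 12| < 12 forces u > 0, and then √u + √12 > √12.
Hence |√u − √12| < |u − 12|/√12, which is < ϵ once |u − 12| < √12·ϵ.
Take δ = min(12, √12·ϵ). If 0 < |u − 12| < δ then u > 0 and |√u − √12| < |u − 12|/√12 < ϵ.

δ = min(12, √12·ϵ)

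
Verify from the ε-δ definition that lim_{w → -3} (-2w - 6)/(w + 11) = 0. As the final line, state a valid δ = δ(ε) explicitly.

δ = min(4, 2ε)

Fix ε > 0. We want δ > 0 with 0 < |w + 3| < δ ⇒ |(-2w - 6)/(w + 11) − 0| < ε.
Combining over a common denominator, (-2w - 6)/(w + 11) − 0 = [(-2w - 6)·8 − 0·(w + 11)] / [8·(w + 11)] = -16(w + 3) / (8(w + 11)).
So |(-2w - 6)/(w + 11) − 0| = 16|w + 3| / (8·|w + 11|).
Restrict δ ≤ 4. Then |w + 3| < 4 gives |w + 11| = |(w + 3) + 8| ≥ 8 − 4 = 4.
Hence |(-2w - 6)/(w + 11) − 0| < 16|w + 3|/(8·4) = (1/2)|w + 3|, which is < ε once |w + 3| < 2ε.
Take δ = min(4, 2ε). Then 0 < |w + 3| < δ forces both bounds, so |(-2w - 6)/(w + 11) − 0| < ε.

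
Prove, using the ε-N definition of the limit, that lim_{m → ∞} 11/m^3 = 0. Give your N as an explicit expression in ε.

N = (11/ε)^{1/3}

Fix ε > 0. For m ≥ 1, |11/m^3 − 0| = 11/m^3.
11/m^3 < ε ⇔ m^3 > 11/ε ⇔ m > (11/ε)^{1/3}.
Take N = (11/ε)^{1/3}. Then m > N implies 11/m^3 < ε.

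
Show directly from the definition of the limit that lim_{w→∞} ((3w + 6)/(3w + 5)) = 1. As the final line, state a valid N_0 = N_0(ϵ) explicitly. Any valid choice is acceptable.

Fix ϵ > 0. We seek N_0 > 0 such that w > N_0 implies |(3w + 6)/(3w + 5) − 1| < ϵ.
(3w + 6)/(3w + 5) − 1 = (3(3w + 6) − 3(3w + 5)) / (3(3w + 5)) = 3/(3(3w + 5)).
For w > 0 we have 3w + 5 > 3w, so |(3w + 6)/(3w + 5) − 1| = 3/(3(3w + 5)) < 3/(3·3w) = (1/3)/w.
Thus |(3w + 6)/(3w + 5) − 1| < ϵ whenever w > (1/3)/ϵ.
Take N_0 = (1/3)/ϵ. If w > N_0 then |(3w + 6)/(3w + 5) − 1| < (1/3)/w < ϵ.

N_0 = (1/3)/ϵ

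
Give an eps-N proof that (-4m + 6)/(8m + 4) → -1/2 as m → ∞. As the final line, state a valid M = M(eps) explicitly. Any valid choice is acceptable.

Let eps > 0. For m ≥ 1, |(-4m + 6)/(8m + 4) + 1/2| = |64|/(8(8m + 4)) = 64/(8(8m + 4)).
Since 8m + 4 ≥ 8m for m ≥ 1, this is ≤ 64/(8·8m) = 1/m.
So |(-4m + 6)/(8m + 4) + 1/2| < eps whenever m > 1/eps.
Take M = 1/eps. If m > M then |(-4m + 6)/(8m + 4) + 1/2| ≤ 1/m < eps.

M = 1/eps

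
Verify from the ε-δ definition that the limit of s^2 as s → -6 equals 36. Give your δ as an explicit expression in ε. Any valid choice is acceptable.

Suppose ε > 0. We seek δ > 0 with 0 < |s + 6| < δ ⇒ |s^2 − 36| < ε.
Factor: s^2 − 36 = (s + 6)(s - 6), so |s^2 − 36| = |s + 6|·|s - 6|.
Impose δ ≤ 1 so that |s| < 7; then |s - 6| ≤ 13.
Hence |s^2 − 36| ≤ 13|s + 6|, which is < ε once |s + 6| < ε/13.
Take δ = min(1, ε/13). If 0 < |s + 6| < δ then both bounds hold and |s^2 − 36| ≤ 13|s + 6| < 13·(ε/13) = ε.

δ = min(1, ε/13)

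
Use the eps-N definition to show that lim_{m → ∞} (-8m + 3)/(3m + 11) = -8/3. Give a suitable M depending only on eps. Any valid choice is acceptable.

M = (97/9)/eps

Let eps > 0. For m ≥ 1, |(-8m + 3)/(3m + 11) + 8/3| = |97|/(3(3m + 11)) = 97/(3(3m + 11)).
Since 3m + 11 ≥ 3m for m ≥ 1, this is ≤ 97/(3·3m) = (97/9)/m.
So |(-8m + 3)/(3m + 11) + 8/3| < eps whenever m > (97/9)/eps.
Take M = (97/9)/eps. If m > M then |(-8m + 3)/(3m + 11) + 8/3| ≤ (97/9)/m < eps.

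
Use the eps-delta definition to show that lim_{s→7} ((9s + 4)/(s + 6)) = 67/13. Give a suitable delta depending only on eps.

delta = min(13/2, (169/100)eps)

Let eps > 0 be given. We want delta > 0 with 0 < |s − 7| < delta ⇒ |(9s + 4)/(s + 6) − (67/13)| < eps.
Combining over a common denominator, (9s + 4)/(s + 6) − (67/13) = [(9s + 4)·13 − 67·(s + 6)] / [13·(s + 6)] = 50(s − 7) / (13(s + 6)).
So |(9s + 4)/(s + 6) − (67/13)| = 50|s − 7| / (13·|s + 6|).
Restrict delta ≤ 13/2. Then |s − 7| < 13/2 gives |s + 6| = |(s − 7) + 13| ≥ 13 − 13/2 = 13/2.
Hence |(9s + 4)/(s + 6) − (67/13)| < 50|s − 7|/(13·(13/2)) = (100/169)|s − 7|, which is < eps once |s − 7| < (169/100)eps.
Take delta = min(13/2, (169/100)eps). Then 0 < |s − 7| < delta forces both bounds, so |(9s + 4)/(s + 6) − (67/13)| < eps.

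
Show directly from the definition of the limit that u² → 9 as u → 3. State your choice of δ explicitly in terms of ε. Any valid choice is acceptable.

δ = min(1, ε/7)

Let ε > 0. We seek δ > 0 with 0 < |u − 3| < δ ⇒ |u² − 9| < ε.
Factor: u² − 9 = (u − 3)(u + 3), so |u² − 9| = |u − 3|·|u + 3|.
Restrict δ ≤ 1. Then |u − 3| < 1 gives |u| < 4, so by the triangle inequality |u + 3| ≤ 4 + 3 = 7.
Hence |u² − 9| ≤ 7|u − 3|, which is < ε once |u − 3| < ε/7.
Take δ = min(1, ε/7). If 0 < |u − 3| < δ then both bounds hold and |u² − 9| ≤ 7|u − 3| < 7·(ε/7) = ε.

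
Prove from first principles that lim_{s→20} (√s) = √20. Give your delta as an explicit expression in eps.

delta = min(20, √20·eps)

Let eps > 0. We want delta > 0 such that 0 < |s − 20| < delta implies |√s − √20| < eps.
Rationalise: √s − √20 = (s − 20)/(√s + √20), so |√s − √20| = |s − 20|/(√s + √20).
Restrict delta ≤ 20 so that |s − 20| < 20 forces s > 0, and then √s + √20 > √20.
Hence |√s − √20| < |s − 20|/√20, which is < eps once |s − 20| < √20·eps.
Take delta = min(20, √20·eps). If 0 < |s − 20| < delta then s > 0 and |√s − √20| < |s − 20|/√20 < eps.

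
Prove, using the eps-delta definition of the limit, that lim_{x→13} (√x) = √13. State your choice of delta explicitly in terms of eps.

delta = min(13, √13·eps)

Let eps > 0. We want delta > 0 such that 0 < |x − 13| < delta implies |√x − √13| < eps.
Multiplying by the conjugate, |√x − √13| = |x − 13|/(√x + √13).
Restrict delta ≤ 13 so that |x − 13| < 13 forces x > 0, and then √x + √13 > √13.
Hence |√x − √13| < |x − 13|/√13, which is < eps once |x − 13| < √13·eps.
Take delta = min(13, √13·eps). If 0 < |x − 13| < delta then x > 0 and |√x − √13| < |x − 13|/√13 < eps.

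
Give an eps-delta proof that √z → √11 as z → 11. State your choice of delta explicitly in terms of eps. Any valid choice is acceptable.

Suppose eps > 0. We want delta > 0 such that 0 < |z − 11| < delta implies |√z − √11| < eps.
Multiplying by the conjugate, |√z − √11| = |z − 11|/(√z + √11).
Restrict delta ≤ 11 so that |z − 11| < 11 forces z > 0, and then √z + √11 > √11.
Hence |√z − √11| < |z − 11|/√11, which is < eps once |z − 11| < √11·eps.
Take delta = min(11, √11·eps). If 0 < |z − 11| < delta then z > 0 and |√z − √11| < |z − 11|/√11 < eps.

delta = min(11, √11·eps)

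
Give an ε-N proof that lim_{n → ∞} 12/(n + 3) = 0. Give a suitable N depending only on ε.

Fix ε > 0. For n ≥ 1, |12/(n + 3) − 0| = 12/(n + 3) ≤ 12/n.
We need 12/n < ε, i.e. n > 12/ε.
Take N = 12/ε. If n > N then |12/(n + 3)| ≤ 12/n < ε.

N = 12/ε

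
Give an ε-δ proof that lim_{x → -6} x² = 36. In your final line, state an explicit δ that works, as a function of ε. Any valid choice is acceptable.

δ = min(1, ε/13)

Let ε > 0 be given. We seek δ > 0 with 0 < |x + 6| < δ ⇒ |x² − 36| < ε.
Factor: x² − 36 = (x + 6)(x - 6), so |x² − 36| = |x + 6|·|x - 6|.
Restrict δ ≤ 1. Then |x + 6| < 1 gives |x| < 7, so by the triangle inequality |x - 6| ≤ 7 + 6 = 13.
Hence |x² − 36| ≤ 13|x + 6|, which is < ε once |x + 6| < ε/13.
Take δ = min(1, ε/13). If 0 < |x + 6| < δ then both bounds hold and |x² − 36| ≤ 13|x + 6| < 13·(ε/13) = ε.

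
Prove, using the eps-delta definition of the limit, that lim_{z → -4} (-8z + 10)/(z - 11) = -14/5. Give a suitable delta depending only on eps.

Suppose eps > 0. We want delta > 0 with 0 < |z + 4| < delta ⇒ |(-8z + 10)/(z - 11) + 14/5| < eps.
Combining over a common denominator, (-8z + 10)/(z - 11) + 14/5 = [(-8z + 10)·(-15) − 42·(z - 11)] / [(-15)·(z - 11)] = 78(z + 4) / ((-15)(z - 11)).
So |(-8z + 10)/(z - 11) + 14/5| = 78|z + 4| / (15·|z − 11|).
Require delta ≤ 15/2, so |z − 11| ≥ |-15| − |z + 4| > 15 − 15/2 = 15/2.
Hence |(-8z + 10)/(z - 11) + 14/5| < 78|z + 4|/(15·(15/2)) = (52/75)|z + 4|, which is < eps once |z + 4| < (75/52)eps.
Take delta = min(15/2, (75/52)eps). Then 0 < |z + 4| < delta forces both bounds, so |(-8z + 10)/(z - 11) + 14/5| < eps.

delta = min(15/2, (75/52)eps)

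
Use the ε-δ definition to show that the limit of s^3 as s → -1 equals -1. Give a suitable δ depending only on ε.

Let ε > 0. We seek δ > 0 with 0 < |s + 1| < δ ⇒ |s^3 + 1| < ε.
Factor: s^3 + 1 = (s + 1)(s^2 - s + 1), so |s^3 + 1| = |s + 1|·|s^2 - s + 1|.
Impose δ ≤ 2 so that |s| < 3; then |s^2 - s + 1| ≤ 13.
Hence |s^3 + 1| ≤ 13|s + 1|, which is < ε once |s + 1| < ε/13.
Take δ = min(2, ε/13). If 0 < |s + 1| < δ then both bounds hold and |s^3 + 1| ≤ 13|s + 1| < 13·(ε/13) = ε.

δ = min(2, ε/13)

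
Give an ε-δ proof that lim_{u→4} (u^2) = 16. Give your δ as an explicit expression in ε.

δ = min(2, ε/10)

Let ε > 0 be given. We seek δ > 0 with 0 < |u − 4| < δ ⇒ |u^2 − 16| < ε.
Factor: u^2 − 16 = (u − 4)(u + 4), so |u^2 − 16| = |u − 4|·|u + 4|.
Impose δ ≤ 2 so that |u| < 6; then |u + 4| ≤ 10.
Hence |u^2 − 16| ≤ 10|u − 4|, which is < ε once |u − 4| < ε/10.
Take δ = min(2, ε/10). If 0 < |u − 4| < δ then both bounds hold and |u^2 − 16| ≤ 10|u − 4| < 10·(ε/10) = ε.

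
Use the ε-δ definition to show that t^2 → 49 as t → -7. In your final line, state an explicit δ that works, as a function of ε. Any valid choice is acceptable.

Suppose ε > 0. We seek δ > 0 with 0 < |t + 7| < δ ⇒ |t^2 − 49| < ε.
Factor: t^2 − 49 = (t + 7)(t - 7), so |t^2 − 49| = |t + 7|·|t - 7|.
Restrict δ ≤ 1. Then |t + 7| < 1 gives |t| < 8, so by the triangle inequality |t - 7| ≤ 8 + 7 = 15.
Hence |t^2 − 49| ≤ 15|t + 7|, which is < ε once |t + 7| < ε/15.
Take δ = min(1, ε/15). If 0 < |t + 7| < δ then both bounds hold and |t^2 − 49| ≤ 15|t + 7| < 15·(ε/15) = ε.

δ = min(1, ε/15)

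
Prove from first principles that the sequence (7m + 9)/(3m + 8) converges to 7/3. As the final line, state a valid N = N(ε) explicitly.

N = (29/9)/ε

Let ε > 0. For m ≥ 1, |(7m + 9)/(3m + 8) − (7/3)| = |-29|/(3(3m + 8)) = 29/(3(3m + 8)).
Since 3m + 8 ≥ 3m for m ≥ 1, this is ≤ 29/(3·3m) = (29/9)/m.
So |(7m + 9)/(3m + 8) − (7/3)| < ε whenever m > (29/9)/ε.
Take N = (29/9)/ε. If m > N then |(7m + 9)/(3m + 8) − (7/3)| ≤ (29/9)/m < ε.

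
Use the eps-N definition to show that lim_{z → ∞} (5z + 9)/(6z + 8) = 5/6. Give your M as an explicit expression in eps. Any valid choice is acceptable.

Suppose eps > 0. We seek M > 0 such that z > M implies |(5z + 9)/(6z + 8) − (5/6)| < eps.
(5z + 9)/(6z + 8) − (5/6) = (6(5z + 9) − 5(6z + 8)) / (6(6z + 8)) = 14/(6(6z + 8)).
For z > 0 we have 6z + 8 > 6z, so |(5z + 9)/(6z + 8) − (5/6)| = 14/(6(6z + 8)) < 14/(6·6z) = (7/18)/z.
Thus |(5z + 9)/(6z + 8) − (5/6)| < eps whenever z > (7/18)/eps.
Take M = (7/18)/eps. If z > M then |(5z + 9)/(6z + 8) − (5/6)| < (7/18)/z < eps.

M = (7/18)/eps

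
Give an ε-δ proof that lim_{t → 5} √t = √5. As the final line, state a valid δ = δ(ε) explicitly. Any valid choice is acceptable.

Let ε > 0 be given. We want δ > 0 such that 0 < |t − 5| < δ implies |√t − √5| < ε.
Multiplying by the conjugate, |√t − √5| = |t − 5|/(√t + √5).
Restrict δ ≤ 5 so that |t − 5| < 5 forces t > 0, and then √t + √5 > √5.
Hence |√t − √5| < |t − 5|/√5, which is < ε once |t − 5| < √5·ε.
Take δ = min(5, √5·ε). If 0 < |t − 5| < δ then t > 0 and |√t − √5| < |t − 5|/√5 < ε.

δ = min(5, √5·ε)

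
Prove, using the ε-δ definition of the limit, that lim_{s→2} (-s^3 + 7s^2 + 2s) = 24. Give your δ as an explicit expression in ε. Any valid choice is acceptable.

Let ε > 0 be given. We want δ > 0 such that 0 < |s − 2| < δ implies |(-s^3 + 7s^2 + 2s) − 24| < ε.
(-s^3 + 7s^2 + 2s) − 24 = -s^3 + 7s^2 + 2s - 24 = (s − 2)(-s^2 + 5s + 12).
So |(-s^3 + 7s^2 + 2s) − 24| = |s − 2|·|-s^2 + 5s + 12|.
Require δ ≤ 2. Then |s − 2| < 2 gives |s| < 4, and by the triangle inequality |-s^2 + 5s + 12| ≤ 4^2 + 5·4 + 12 = 48.
Hence |(-s^3 + 7s^2 + 2s) − 24| ≤ 48|s − 2| < ε provided |s − 2| < ε/48.
Choosing δ = min(2, ε/48) ensures both conditions, hence |(-s^3 + 7s^2 + 2s) − 24| < ε.

δ = min(2, ε/48)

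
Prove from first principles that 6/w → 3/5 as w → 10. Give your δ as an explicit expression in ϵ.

δ = min(5, (25/3)ϵ)

Let ϵ > 0. We seek δ > 0 such that 0 < |w − 10| < δ implies |6/w − (3/5)| < ϵ.
|6/w − (3/5)| = 6·|10 − w|/(10·|w|) = 6|w − 10|/(10|w|).
Restrict δ ≤ 5. Then |w − 10| < 5 gives |w| > 5, so 10|w| > 50.
Then |6/w − (3/5)| < 6|w − 10|/50, which is < ϵ when |w − 10| < (25/3)ϵ.
Take δ = min(5, (25/3)ϵ). Then 0 < |w − 10| < δ gives both |w − 10| < 5 and |w − 10| < (25/3)ϵ, so |6/w − (3/5)| < ϵ.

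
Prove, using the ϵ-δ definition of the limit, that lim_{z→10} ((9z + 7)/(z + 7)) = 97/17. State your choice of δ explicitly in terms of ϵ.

δ = min(17/2, (289/112)ϵ)

Fix ϵ > 0. We want δ > 0 with 0 < |z − 10| < δ ⇒ |(9z + 7)/(z + 7) − (97/17)| < ϵ.
Combining over a common denominator, (9z + 7)/(z + 7) − (97/17) = [(9z + 7)·17 − 97·(z + 7)] / [17·(z + 7)] = 56(z − 10) / (17(z + 7)).
So |(9z + 7)/(z + 7) − (97/17)| = 56|z − 10| / (17·|z + 7|).
Require δ ≤ 17/2, so |z + 7| ≥ |17| − |z − 10| > 17 − 17/2 = 17/2.
Hence |(9z + 7)/(z + 7) − (97/17)| < 56|z − 10|/(17·(17/2)) = (112/289)|z − 10|, which is < ϵ once |z − 10| < (289/112)ϵ.
Take δ = min(17/2, (289/112)ϵ). Then 0 < |z − 10| < δ forces both bounds, so |(9z + 7)/(z + 7) − (97/17)| < ϵ.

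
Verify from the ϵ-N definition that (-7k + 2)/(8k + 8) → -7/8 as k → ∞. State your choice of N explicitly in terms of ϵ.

Let ϵ > 0 be given. For k ≥ 1, |(-7k + 2)/(8k + 8) + 7/8| = |72|/(8(8k + 8)) = 72/(8(8k + 8)).
Since 8k + 8 ≥ 8k for k ≥ 1, this is ≤ 72/(8·8k) = (9/8)/k.
So |(-7k + 2)/(8k + 8) + 7/8| < ϵ whenever k > (9/8)/ϵ.
Take N = (9/8)/ϵ. If k > N then |(-7k + 2)/(8k + 8) + 7/8| ≤ (9/8)/k < ϵ.

N = (9/8)/ϵ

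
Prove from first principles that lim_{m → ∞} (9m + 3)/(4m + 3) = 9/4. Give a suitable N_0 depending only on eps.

Fix eps > 0. For m ≥ 1, |(9m + 3)/(4m + 3) − (9/4)| = |-15|/(4(4m + 3)) = 15/(4(4m + 3)).
Since 4m + 3 ≥ 4m for m ≥ 1, this is ≤ 15/(4·4m) = (15/16)/m.
So |(9m + 3)/(4m + 3) − (9/4)| < eps whenever m > (15/16)/eps.
Take N_0 = (15/16)/eps. If m > N_0 then |(9m + 3)/(4m + 3) − (9/4)| ≤ (15/16)/m < eps.

N_0 = (15/16)/eps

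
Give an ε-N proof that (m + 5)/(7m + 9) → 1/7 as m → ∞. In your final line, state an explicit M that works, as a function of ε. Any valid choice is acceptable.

M = (26/49)/ε

Fix ε > 0. For m ≥ 1, |(m + 5)/(7m + 9) − (1/7)| = |26|/(7(7m + 9)) = 26/(7(7m + 9)).
Since 7m + 9 ≥ 7m for m ≥ 1, this is ≤ 26/(7·7m) = (26/49)/m.
So |(m + 5)/(7m + 9) − (1/7)| < ε whenever m > (26/49)/ε.
Take M = (26/49)/ε. If m > M then |(m + 5)/(7m + 9) − (1/7)| ≤ (26/49)/m < ε.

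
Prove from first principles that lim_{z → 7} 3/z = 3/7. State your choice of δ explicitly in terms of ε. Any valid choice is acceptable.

δ = min(7/2, (49/6)ε)

Let ε > 0. We seek δ > 0 such that 0 < |z − 7| < δ implies |3/z − (3/7)| < ε.
|3/z − (3/7)| = 3·|7 − z|/(7·|z|) = 3|z − 7|/(7|z|).
Require δ ≤ 7/2 so that |z| > 7 − 7/2 = 7/2, hence 7|z| > 49/2.
Then |3/z − (3/7)| < 3|z − 7|/(49/2), which is < ε when |z − 7| < (49/6)ε.
Take δ = min(7/2, (49/6)ε). Then 0 < |z − 7| < δ gives both |z − 7| < 7/2 and |z − 7| < (49/6)ε, so |3/z − (3/7)| < ε.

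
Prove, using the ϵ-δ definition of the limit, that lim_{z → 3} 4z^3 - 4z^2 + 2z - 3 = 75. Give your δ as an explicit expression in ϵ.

Let ϵ > 0 be given. We want δ > 0 such that 0 < |z − 3| < δ implies |(4z^3 - 4z^2 + 2z - 3) − 75| < ϵ.
(4z^3 - 4z^2 + 2z - 3) − 75 = 4z^3 - 4z^2 + 2z - 78 = (z − 3)(4z^2 + 8z + 26).
So |(4z^3 - 4z^2 + 2z - 3) − 75| = |z − 3|·|4z^2 + 8z + 26|.
Require δ ≤ 1. Then |z − 3| < 1 gives |z| < 4, and by the triangle inequality |4z^2 + 8z + 26| ≤ 4·4^2 + 8·4 + 26 = 122.
Hence |(4z^3 - 4z^2 + 2z - 3) − 75| ≤ 122|z − 3| < ϵ provided |z − 3| < ϵ/122.
Take δ = min(1, ϵ/122). Then 0 < |z − 3| < δ gives both |z − 3| < 1 and |z − 3| < ϵ/122, so |(4z^3 - 4z^2 + 2z - 3) − 75| < ϵ.

δ = min(1, ϵ/122)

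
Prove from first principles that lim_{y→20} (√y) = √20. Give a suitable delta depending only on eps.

Fix eps > 0. We want delta > 0 such that 0 < |y − 20| < delta implies |√y − √20| < eps.
Multiplying by the conjugate, |√y − √20| = |y − 20|/(√y + √20).
Restrict delta ≤ 20 so that |y − 20| < 20 forces y > 0, and then √y + √20 > √20.
Hence |√y − √20| < |y − 20|/√20, which is < eps once |y − 20| < √20·eps.
Take delta = min(20, √20·eps). If 0 < |y − 20| < delta then y > 0 and |√y − √20| < |y − 20|/√20 < eps.

delta = min(20, √20·eps)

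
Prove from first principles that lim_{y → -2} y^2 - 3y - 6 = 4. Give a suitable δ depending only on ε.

δ = min(1, ε/8)

Suppose ε > 0. We want δ > 0 such that 0 < |y + 2| < δ implies |(y^2 - 3y - 6) − 4| < ε.
(y^2 - 3y - 6) − 4 = y^2 - 3y - 10 = (y + 2)(y - 5).
So |(y^2 - 3y - 6) − 4| = |y + 2|·|y - 5|.
Assume first that |y + 2| < 1, so |y| < 3. Then |y - 5| ≤ 3 + 5 = 8.
Hence |(y^2 - 3y - 6) − 4| ≤ 8|y + 2| < ε provided |y + 2| < ε/8.
Take δ = min(1, ε/8). Then 0 < |y + 2| < δ gives both |y + 2| < 1 and |y + 2| < ε/8, so |(y^2 - 3y - 6) − 4| < ε.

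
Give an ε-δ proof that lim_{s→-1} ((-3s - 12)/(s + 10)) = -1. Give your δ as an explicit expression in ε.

δ = min(9/2, (9/4)ε)

Fix ε > 0. We want δ > 0 with 0 < |s + 1| < δ ⇒ |(-3s - 12)/(s + 10) + 1| < ε.
Combining over a common denominator, (-3s - 12)/(s + 10) + 1 = [(-3s - 12)·9 − (-9)·(s + 10)] / [9·(s + 10)] = -18(s + 1) / (9(s + 10)).
So |(-3s - 12)/(s + 10) + 1| = 18|s + 1| / (9·|s + 10|).
Restrict δ ≤ 9/2. Then |s + 1| < 9/2 gives |s + 10| = |(s + 1) + 9| ≥ 9 − 9/2 = 9/2.
Hence |(-3s - 12)/(s + 10) + 1| < 18|s + 1|/(9·(9/2)) = (4/9)|s + 1|, which is < ε once |s + 1| < (9/4)ε.
Take δ = min(9/2, (9/4)ε). Then 0 < |s + 1| < δ forces both bounds, so |(-3s - 12)/(s + 10) + 1| < ε.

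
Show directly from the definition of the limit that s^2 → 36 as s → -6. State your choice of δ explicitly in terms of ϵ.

Let ϵ > 0 be given. We seek δ > 0 with 0 < |s + 6| < δ ⇒ |s^2 − 36| < ϵ.
Factor: s^2 − 36 = (s + 6)(s - 6), so |s^2 − 36| = |s + 6|·|s - 6|.
Restrict δ ≤ 1. Then |s + 6| < 1 gives |s| < 7, so by the triangle inequality |s - 6| ≤ 7 + 6 = 13.
Hence |s^2 − 36| ≤ 13|s + 6|, which is < ϵ once |s + 6| < ϵ/13.
Take δ = min(1, ϵ/13). If 0 < |s + 6| < δ then both bounds hold and |s^2 − 36| ≤ 13|s + 6| < 13·(ϵ/13) = ϵ.

δ = min(1, ϵ/13)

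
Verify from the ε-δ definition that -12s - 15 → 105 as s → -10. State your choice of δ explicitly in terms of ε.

Let ε > 0. We need δ > 0 so that 0 < |s + 10| < δ implies |(-12s - 15) − 105| < ε.
Since (-12s - 15) − 105 = -12(s + 10), we have |(-12s - 15) − 105| = 12|s + 10|.
So 12|s + 10| < ε exactly when |s + 10| < ε/12.
Take δ = ε/12. If 0 < |s + 10| < δ then |(-12s - 15) − 105| = 12|s + 10| < 12·(ε/12) = ε.

δ = ε/12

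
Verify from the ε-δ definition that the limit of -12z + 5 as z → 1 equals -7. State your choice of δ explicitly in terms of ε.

Fix ε > 0. We need δ > 0 so that 0 < |z − 1| < δ implies |(-12z + 5) + 7| < ε.
Since (-12z + 5) + 7 = -12(z − 1), we have |(-12z + 5) + 7| = 12|z − 1|.
Thus it suffices that |z − 1| < ε/12.
Take δ = ε/12. If 0 < |z − 1| < δ then |(-12z + 5) + 7| = 12|z − 1| < 12·(ε/12) = ε.

δ = ε/12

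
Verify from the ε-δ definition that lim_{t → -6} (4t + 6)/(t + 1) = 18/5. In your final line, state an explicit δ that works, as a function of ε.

δ = min(5/2, (25/4)ε)

Let ε > 0 be given. We want δ > 0 with 0 < |t + 6| < δ ⇒ |(4t + 6)/(t + 1) − (18/5)| < ε.
Combining over a common denominator, (4t + 6)/(t + 1) − (18/5) = [(4t + 6)·(-5) − (-18)·(t + 1)] / [(-5)·(t + 1)] = -2(t + 6) / ((-5)(t + 1)).
So |(4t + 6)/(t + 1) − (18/5)| = 2|t + 6| / (5·|t + 1|).
Restrict δ ≤ 5/2. Then |t + 6| < 5/2 gives |t + 1| = |(t + 6) + (-5)| ≥ 5 − 5/2 = 5/2.
Hence |(4t + 6)/(t + 1) − (18/5)| < 2|t + 6|/(5·(5/2)) = (4/25)|t + 6|, which is < ε once |t + 6| < (25/4)ε.
Take δ = min(5/2, (25/4)ε). Then 0 < |t + 6| < δ forces both bounds, so |(4t + 6)/(t + 1) − (18/5)| < ε.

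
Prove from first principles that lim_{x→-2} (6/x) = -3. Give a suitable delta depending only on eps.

Let eps > 0. We seek delta > 0 such that 0 < |x + 2| < delta implies |6/x + 3| < eps.
|6/x + 3| = 6·|-2 − x|/(2·|x|) = 6|x + 2|/(2|x|).
Restrict delta ≤ 1. Then |x + 2| < 1 gives |x| > 1, so 2|x| > 2.
Then |6/x + 3| < 6|x + 2|/2, which is < eps when |x + 2| < (1/3)eps.
Take delta = min(1, (1/3)eps). Then 0 < |x + 2| < delta gives both |x + 2| < 1 and |x + 2| < (1/3)eps, so |6/x + 3| < eps.

delta = min(1, (1/3)eps)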